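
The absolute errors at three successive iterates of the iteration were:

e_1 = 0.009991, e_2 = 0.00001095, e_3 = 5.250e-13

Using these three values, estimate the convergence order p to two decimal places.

2.47

p ≈ ln(e_3/e_2) / ln(e_2/e_1)
  = ln(5.250e-13/0.00001095) / ln(0.00001095/0.009991)
  = ln(4.79452e-08) / ln(0.00109599)
  = -16.85321 / -6.81610 ≈ 2.47256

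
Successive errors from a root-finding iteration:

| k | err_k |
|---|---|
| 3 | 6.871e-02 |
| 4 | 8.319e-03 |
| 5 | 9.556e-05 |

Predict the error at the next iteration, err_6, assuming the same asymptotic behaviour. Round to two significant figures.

7.5e-9

First estimate the order: p ≈ ln(err_5/err_4) / ln(err_4/err_3) = ln(9.556e-05/8.319e-03)/ln(8.319e-03/6.871e-02) = ln(0.011487)/ln(0.121074) ≈ 2.1155.
Then err_6 ≈ err_5·(err_5/err_4)^p = 9.556e-05·(0.011487)^2.1155 = 9.556e-05·7.87711e-05 ≈ 7.527e-09.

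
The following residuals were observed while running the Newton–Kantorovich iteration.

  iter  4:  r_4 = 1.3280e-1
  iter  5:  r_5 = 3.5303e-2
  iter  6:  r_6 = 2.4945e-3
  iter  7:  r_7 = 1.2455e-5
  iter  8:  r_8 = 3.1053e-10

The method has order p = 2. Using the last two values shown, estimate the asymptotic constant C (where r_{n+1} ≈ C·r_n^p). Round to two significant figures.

C ≈ r_8 / r_7^2
  = 3.1053e-10 / (1.2455e-5)^2
  = 3.1053e-10 / 1.55127e-10 ≈ 2.0018

2.0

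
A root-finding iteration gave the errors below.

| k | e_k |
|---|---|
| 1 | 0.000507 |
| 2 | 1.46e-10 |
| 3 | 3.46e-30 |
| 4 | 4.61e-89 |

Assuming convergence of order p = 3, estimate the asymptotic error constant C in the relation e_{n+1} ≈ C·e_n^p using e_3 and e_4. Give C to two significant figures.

C ≈ e_4 / e_3^3
  = 4.61e-89 / (3.46e-30)^3
  = 4.61e-89 / 4.14217e-89 ≈ 1.1129

1.1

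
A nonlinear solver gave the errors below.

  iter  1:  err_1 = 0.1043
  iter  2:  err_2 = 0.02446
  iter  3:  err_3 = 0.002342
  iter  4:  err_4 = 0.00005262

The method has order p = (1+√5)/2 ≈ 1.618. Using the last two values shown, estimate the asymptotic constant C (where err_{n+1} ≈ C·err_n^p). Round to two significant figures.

0.95

C ≈ err_4 / err_3^1.618
  = 0.00005262 / (0.002342)^1.618
  = 0.00005262 / 5.54615e-05 ≈ 0.94877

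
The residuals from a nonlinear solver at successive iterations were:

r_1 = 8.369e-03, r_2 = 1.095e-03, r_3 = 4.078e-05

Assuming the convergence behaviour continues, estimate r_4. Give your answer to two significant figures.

2.0e-7

First estimate the order: p ≈ ln(r_3/r_2) / ln(r_2/r_1) = ln(4.078e-05/1.095e-03)/ln(1.095e-03/8.369e-03) = ln(0.037242)/ln(0.13084) ≈ 1.6178.
Then r_4 ≈ r_3·(r_3/r_2)^p = 4.078e-05·(0.037242)^1.6178 = 4.078e-05·0.00487772 ≈ 1.989e-07.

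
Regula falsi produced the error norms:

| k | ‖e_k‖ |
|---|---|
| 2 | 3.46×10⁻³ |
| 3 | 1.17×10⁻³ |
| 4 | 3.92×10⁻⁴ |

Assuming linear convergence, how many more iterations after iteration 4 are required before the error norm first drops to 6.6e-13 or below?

Rate ρ ≈ ‖e_4‖/‖e_3‖ = 3.92×10⁻⁴/1.17×10⁻³ = 0.3350.
After j more steps, ‖e_{4+j}‖ ≈ 3.92×10⁻⁴·ρ^j; need ρ^j ≤ 6.6e-13/3.92×10⁻⁴ = 1.68367e-09.
j ≥ ln(1.68367e-09)/ln(0.3350) = -20.2023/-1.09362 = 18.473.
So 19 more iterations are needed.

19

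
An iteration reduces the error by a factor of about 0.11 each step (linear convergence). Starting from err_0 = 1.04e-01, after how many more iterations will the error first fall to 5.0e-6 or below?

After k steps, err_k ≈ 1.04e-01·0.11^k.
Need 0.11^k ≤ 5.0e-6/1.04e-01 = 4.80769e-05.
k ≥ ln(4.80769e-05)/ln(0.11) = -9.9427/-2.20727 = 4.505.
Smallest integer k = 5.

5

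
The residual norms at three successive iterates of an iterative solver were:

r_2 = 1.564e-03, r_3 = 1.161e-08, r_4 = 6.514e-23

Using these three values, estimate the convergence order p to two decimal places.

p ≈ ln(r_4/r_3) / ln(r_3/r_2)
  = ln(6.514e-23/1.161e-08) / ln(1.161e-08/1.564e-03)
  = ln(5.61068e-15) / ln(7.42327e-06)
  = -32.81410 / -11.81089 ≈ 2.77829

2.78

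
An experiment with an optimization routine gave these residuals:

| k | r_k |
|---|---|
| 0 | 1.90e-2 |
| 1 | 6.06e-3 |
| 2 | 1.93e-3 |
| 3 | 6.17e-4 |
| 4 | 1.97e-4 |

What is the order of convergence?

1

Consecutive ratios: r_4/r_3 = 1.97e-4/6.17e-4 = 0.319287, r_3/r_2 = 6.17e-4/1.93e-3 = 0.319689.
p ≈ ln(0.319287)/ln(0.319689) = -1.1417/-1.1404 ≈ 1.00.
So the convergence is linear (order 1).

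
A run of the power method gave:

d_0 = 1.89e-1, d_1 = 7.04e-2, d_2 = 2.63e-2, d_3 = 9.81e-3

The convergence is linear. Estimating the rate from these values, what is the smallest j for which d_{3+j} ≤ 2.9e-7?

11

Rate ρ ≈ d_3/d_2 = 9.81e-3/2.63e-2 = 0.3730.
After j more steps, d_{3+j} ≈ 9.81e-3·ρ^j; need ρ^j ≤ 2.9e-7/9.81e-3 = 2.95617e-05.
j ≥ ln(2.95617e-05)/ln(0.3730) = -10.4290/-0.98618 = 10.575.
So 11 more iterations are needed.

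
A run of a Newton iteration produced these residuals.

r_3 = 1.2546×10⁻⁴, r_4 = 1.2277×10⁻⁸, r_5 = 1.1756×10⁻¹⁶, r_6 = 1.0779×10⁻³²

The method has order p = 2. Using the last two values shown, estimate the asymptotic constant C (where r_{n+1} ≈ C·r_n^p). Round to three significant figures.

0.780

C ≈ r_6 / r_5^2
  = 1.0779×10⁻³² / (1.1756×10⁻¹⁶)^2
  = 1.0779×10⁻³² / 1.38204e-32 ≈ 0.77994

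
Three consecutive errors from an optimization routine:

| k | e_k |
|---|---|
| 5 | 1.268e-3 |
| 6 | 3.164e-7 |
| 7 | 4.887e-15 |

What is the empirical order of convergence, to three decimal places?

p ≈ ln(e_7/e_6) / ln(e_6/e_5)
  = ln(4.887e-15/3.164e-7) / ln(3.164e-7/1.268e-3)
  = ln(1.54456e-08) / ln(0.000249527)
  = -17.985942 / -8.295943 ≈ 2.168041

2.168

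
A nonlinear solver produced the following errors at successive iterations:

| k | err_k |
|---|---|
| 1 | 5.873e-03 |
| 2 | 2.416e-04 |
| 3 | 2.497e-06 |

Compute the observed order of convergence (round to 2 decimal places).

1.43

p ≈ ln(err_3/err_2) / ln(err_2/err_1)
  = ln(2.497e-06/2.416e-04) / ln(2.416e-04/5.873e-03)
  = ln(0.0103353) / ln(0.0411374)
  = -4.57219 / -3.19084 ≈ 1.43291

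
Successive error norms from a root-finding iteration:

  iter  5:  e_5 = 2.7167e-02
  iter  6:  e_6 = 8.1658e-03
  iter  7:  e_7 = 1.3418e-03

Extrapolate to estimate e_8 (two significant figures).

8.9e-5

First estimate the order: p ≈ ln(e_7/e_6) / ln(e_6/e_5) = ln(1.3418e-03/8.1658e-03)/ln(8.1658e-03/2.7167e-02) = ln(0.164319)/ln(0.300578) ≈ 1.5024.
Then e_8 ≈ e_7·(e_7/e_6)^p = 1.3418e-03·(0.164319)^1.5024 = 1.3418e-03·0.0663207 ≈ 8.899e-05.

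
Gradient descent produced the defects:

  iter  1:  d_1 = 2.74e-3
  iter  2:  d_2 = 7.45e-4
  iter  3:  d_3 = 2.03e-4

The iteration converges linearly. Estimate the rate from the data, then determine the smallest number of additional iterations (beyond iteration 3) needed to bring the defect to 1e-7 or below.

6

Rate ρ ≈ d_3/d_2 = 2.03e-4/7.45e-4 = 0.2725.
After j more steps, d_{3+j} ≈ 2.03e-4·ρ^j; need ρ^j ≤ 1e-7/2.03e-4 = 0.000492611.
j ≥ ln(0.000492611)/ln(0.2725) = -7.6158/-1.30012 = 5.858.
So 6 more iterations are needed.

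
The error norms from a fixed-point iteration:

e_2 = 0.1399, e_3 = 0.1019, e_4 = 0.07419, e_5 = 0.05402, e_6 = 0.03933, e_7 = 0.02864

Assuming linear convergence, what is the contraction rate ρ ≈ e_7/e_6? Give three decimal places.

0.728

ρ ≈ e_7/e_6 = 0.02864/0.03933 = 0.72820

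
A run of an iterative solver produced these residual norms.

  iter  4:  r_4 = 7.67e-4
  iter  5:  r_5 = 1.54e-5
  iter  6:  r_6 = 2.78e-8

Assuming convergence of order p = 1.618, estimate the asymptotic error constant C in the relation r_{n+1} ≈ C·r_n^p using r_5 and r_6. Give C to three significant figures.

1.70

C ≈ r_6 / r_5^1.618
  = 2.78e-8 / (1.54e-5)^1.618
  = 2.78e-8 / 1.63459e-08 ≈ 1.7007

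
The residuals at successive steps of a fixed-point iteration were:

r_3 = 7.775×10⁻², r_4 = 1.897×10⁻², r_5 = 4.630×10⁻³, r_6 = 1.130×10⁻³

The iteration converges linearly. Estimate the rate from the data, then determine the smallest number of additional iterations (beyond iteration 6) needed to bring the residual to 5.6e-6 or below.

Rate ρ ≈ r_6/r_5 = 1.130×10⁻³/4.630×10⁻³ = 0.2441.
After j more steps, r_{6+j} ≈ 1.130×10⁻³·ρ^j; need ρ^j ≤ 5.6e-6/1.130×10⁻³ = 0.00495575.
j ≥ ln(0.00495575)/ln(0.2441) = -5.3072/-1.41018 = 3.763.
So 4 more iterations are needed.

4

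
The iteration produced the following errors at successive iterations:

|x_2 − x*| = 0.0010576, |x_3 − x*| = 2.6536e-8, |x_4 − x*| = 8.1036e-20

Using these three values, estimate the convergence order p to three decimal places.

2.503

p ≈ ln(|x_4 − x*|/|x_3 − x*|) / ln(|x_3 − x*|/|x_2 − x*|)
  = ln(8.1036e-20/2.6536e-8) / ln(2.6536e-8/0.0010576)
  = ln(3.05381e-12) / ln(2.50908e-05)
  = -26.514631 / -10.593009 ≈ 2.503031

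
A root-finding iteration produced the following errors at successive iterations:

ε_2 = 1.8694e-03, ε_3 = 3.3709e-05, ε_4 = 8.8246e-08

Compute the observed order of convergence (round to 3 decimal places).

1.481

p ≈ ln(ε_4/ε_3) / ln(ε_3/ε_2)
  = ln(8.8246e-08/3.3709e-05) / ln(3.3709e-05/1.8694e-03)
  = ln(0.00261788) / ln(0.018032)
  = -5.945390 / -4.015607 ≈ 1.480571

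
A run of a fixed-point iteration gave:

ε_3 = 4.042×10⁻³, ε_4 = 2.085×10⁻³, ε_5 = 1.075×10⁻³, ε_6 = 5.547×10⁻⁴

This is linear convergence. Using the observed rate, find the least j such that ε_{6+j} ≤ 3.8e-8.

15

Rate ρ ≈ ε_6/ε_5 = 5.547×10⁻⁴/1.075×10⁻³ = 0.5160.
After j more steps, ε_{6+j} ≈ 5.547×10⁻⁴·ρ^j; need ρ^j ≤ 3.8e-8/5.547×10⁻⁴ = 6.85055e-05.
j ≥ ln(6.85055e-05)/ln(0.5160) = -9.5886/-0.66165 = 14.492.
So 15 more iterations are needed.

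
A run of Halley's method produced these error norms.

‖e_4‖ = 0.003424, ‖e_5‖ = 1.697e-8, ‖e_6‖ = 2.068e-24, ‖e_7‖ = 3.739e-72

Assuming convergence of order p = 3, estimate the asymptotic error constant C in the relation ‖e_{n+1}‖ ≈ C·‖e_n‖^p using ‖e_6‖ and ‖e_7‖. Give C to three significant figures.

C ≈ ‖e_7‖ / ‖e_6‖^3
  = 3.739e-72 / (2.068e-24)^3
  = 3.739e-72 / 8.84406e-72 ≈ 0.42277

0.423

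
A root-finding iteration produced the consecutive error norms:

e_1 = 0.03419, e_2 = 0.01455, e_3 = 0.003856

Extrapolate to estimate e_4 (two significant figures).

4.9e-4

First estimate the order: p ≈ ln(e_3/e_2) / ln(e_2/e_1) = ln(0.003856/0.01455)/ln(0.01455/0.03419) = ln(0.265017)/ln(0.425563) ≈ 1.5544.
Then e_4 ≈ e_3·(e_3/e_2)^p = 0.003856·(0.265017)^1.5544 = 0.003856·0.126922 ≈ 0.0004894.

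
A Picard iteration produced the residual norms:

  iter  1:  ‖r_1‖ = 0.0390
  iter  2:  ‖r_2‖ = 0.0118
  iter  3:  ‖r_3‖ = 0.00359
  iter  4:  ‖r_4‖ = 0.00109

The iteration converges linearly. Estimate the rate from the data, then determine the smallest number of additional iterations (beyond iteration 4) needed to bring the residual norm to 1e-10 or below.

Rate ρ ≈ ‖r_4‖/‖r_3‖ = 0.00109/0.00359 = 0.3036.
After j more steps, ‖r_{4+j}‖ ≈ 0.00109·ρ^j; need ρ^j ≤ 1e-10/0.00109 = 9.17431e-08.
j ≥ ln(9.17431e-08)/ln(0.3036) = -16.2043/-1.19204 = 13.594.
So 14 more iterations are needed.

14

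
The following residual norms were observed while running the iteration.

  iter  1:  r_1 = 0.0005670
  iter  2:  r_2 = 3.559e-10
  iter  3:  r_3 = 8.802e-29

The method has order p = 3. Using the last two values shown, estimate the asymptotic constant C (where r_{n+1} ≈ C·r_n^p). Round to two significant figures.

C ≈ r_3 / r_2^3
  = 8.802e-29 / (3.559e-10)^3
  = 8.802e-29 / 4.508e-29 ≈ 1.9525

2.0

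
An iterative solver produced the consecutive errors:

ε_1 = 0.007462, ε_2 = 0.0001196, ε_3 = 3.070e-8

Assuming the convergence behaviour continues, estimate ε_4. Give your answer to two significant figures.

First estimate the order: p ≈ ln(ε_3/ε_2) / ln(ε_2/ε_1) = ln(3.070e-8/0.0001196)/ln(0.0001196/0.007462) = ln(0.000256689)/ln(0.0160279) ≈ 2.0002.
Then ε_4 ≈ ε_3·(ε_3/ε_2)^p = 3.070e-8·(0.000256689)^2.0002 = 3.070e-8·6.57804e-08 ≈ 2.019e-15.

2.0e-15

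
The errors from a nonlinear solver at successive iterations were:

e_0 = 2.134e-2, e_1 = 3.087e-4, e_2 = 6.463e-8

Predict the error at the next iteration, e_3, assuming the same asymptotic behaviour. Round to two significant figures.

2.8e-15

First estimate the order: p ≈ ln(e_2/e_1) / ln(e_1/e_0) = ln(6.463e-8/3.087e-4)/ln(3.087e-4/2.134e-2) = ln(0.000209362)/ln(0.0144658) ≈ 1.9999.
Then e_3 ≈ e_2·(e_2/e_1)^p = 6.463e-8·(0.000209362)^1.9999 = 6.463e-8·4.38696e-08 ≈ 2.835e-15.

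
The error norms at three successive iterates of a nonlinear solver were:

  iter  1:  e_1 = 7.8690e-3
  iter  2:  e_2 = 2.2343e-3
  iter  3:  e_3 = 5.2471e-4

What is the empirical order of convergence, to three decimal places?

p ≈ ln(e_3/e_2) / ln(e_2/e_1)
  = ln(5.2471e-4/2.2343e-3) / ln(2.2343e-3/7.8690e-3)
  = ln(0.234843) / ln(0.283937)
  = -1.448838 / -1.259003 ≈ 1.150782

1.151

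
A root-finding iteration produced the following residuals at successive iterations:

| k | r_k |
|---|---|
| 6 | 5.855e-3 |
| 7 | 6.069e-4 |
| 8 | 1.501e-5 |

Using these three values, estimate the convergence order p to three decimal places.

1.632

p ≈ ln(r_8/r_7) / ln(r_7/r_6)
  = ln(1.501e-5/6.069e-4) / ln(6.069e-4/5.855e-3)
  = ln(0.0247322) / ln(0.103655)
  = -3.699649 / -2.266687 ≈ 1.632183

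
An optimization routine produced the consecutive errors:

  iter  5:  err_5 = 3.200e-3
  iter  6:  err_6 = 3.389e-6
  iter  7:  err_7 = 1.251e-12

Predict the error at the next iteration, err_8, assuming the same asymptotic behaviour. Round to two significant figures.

First estimate the order: p ≈ ln(err_7/err_6) / ln(err_6/err_5) = ln(1.251e-12/3.389e-6)/ln(3.389e-6/3.200e-3) = ln(3.69135e-07)/ln(0.00105906) ≈ 2.1622.
Then err_8 ≈ err_7·(err_7/err_6)^p = 1.251e-12·(3.69135e-07)^2.1622 = 1.251e-12·1.23301e-14 ≈ 1.542e-26.

1.5e-26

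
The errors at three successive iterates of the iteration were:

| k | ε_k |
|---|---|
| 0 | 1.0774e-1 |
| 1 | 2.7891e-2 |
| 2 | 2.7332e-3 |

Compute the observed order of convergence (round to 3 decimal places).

1.719

p ≈ ln(ε_2/ε_1) / ln(ε_1/ε_0)
  = ln(2.7332e-3/2.7891e-2) / ln(2.7891e-2/1.0774e-1)
  = ln(0.0979958) / ln(0.258873)
  = -2.322831 / -1.351418 ≈ 1.718810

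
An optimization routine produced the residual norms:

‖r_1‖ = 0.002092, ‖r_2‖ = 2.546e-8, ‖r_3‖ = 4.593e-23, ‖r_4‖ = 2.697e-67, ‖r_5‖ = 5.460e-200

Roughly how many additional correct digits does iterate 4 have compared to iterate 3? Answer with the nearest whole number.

Digits gained ≈ log₁₀(‖r_3‖/‖r_4‖) = log₁₀(4.593e-23/2.697e-67) = log₁₀(1.703e+44) ≈ 44.231.

44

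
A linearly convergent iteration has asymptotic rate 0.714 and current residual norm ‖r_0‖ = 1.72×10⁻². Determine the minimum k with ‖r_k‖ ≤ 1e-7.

After k steps, ‖r_k‖ ≈ 1.72×10⁻²·0.714^k.
Need 0.714^k ≤ 1e-7/1.72×10⁻² = 5.81395e-06.
k ≥ ln(5.81395e-06)/ln(0.714) = -12.0553/-0.33687 = 35.786.
Smallest integer k = 36.

36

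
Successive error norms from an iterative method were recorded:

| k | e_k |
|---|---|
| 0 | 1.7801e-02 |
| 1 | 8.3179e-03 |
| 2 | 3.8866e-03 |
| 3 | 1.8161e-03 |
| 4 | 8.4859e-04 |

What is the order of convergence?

1

Consecutive ratios: e_4/e_3 = 8.4859e-04/1.8161e-03 = 0.46726, e_3/e_2 = 1.8161e-03/3.8866e-03 = 0.467272.
p ≈ ln(0.46726)/ln(0.467272) = -0.7609/-0.7608 ≈ 1.00.
So the convergence is linear (order 1).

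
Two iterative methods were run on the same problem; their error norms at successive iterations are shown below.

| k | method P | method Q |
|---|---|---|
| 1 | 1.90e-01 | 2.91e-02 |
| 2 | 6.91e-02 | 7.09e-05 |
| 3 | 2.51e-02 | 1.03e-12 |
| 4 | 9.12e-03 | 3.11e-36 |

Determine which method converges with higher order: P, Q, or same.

Method P: p ≈ ln(9.12e-03/2.51e-02)/ln(2.51e-02/6.91e-02) ≈ 1.00.
Method Q: p ≈ ln(3.11e-36/1.03e-12)/ln(1.03e-12/7.09e-05) ≈ 3.00.
Method Q has the higher order (≈3.0 vs ≈1.0).

Q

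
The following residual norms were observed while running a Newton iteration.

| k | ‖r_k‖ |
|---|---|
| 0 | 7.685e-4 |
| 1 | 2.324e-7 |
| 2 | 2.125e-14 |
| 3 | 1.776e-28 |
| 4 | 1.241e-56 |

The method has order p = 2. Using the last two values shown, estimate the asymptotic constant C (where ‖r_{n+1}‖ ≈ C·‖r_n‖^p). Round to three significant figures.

C ≈ ‖r_4‖ / ‖r_3‖^2
  = 1.241e-56 / (1.776e-28)^2
  = 1.241e-56 / 3.15418e-56 ≈ 0.39345

0.393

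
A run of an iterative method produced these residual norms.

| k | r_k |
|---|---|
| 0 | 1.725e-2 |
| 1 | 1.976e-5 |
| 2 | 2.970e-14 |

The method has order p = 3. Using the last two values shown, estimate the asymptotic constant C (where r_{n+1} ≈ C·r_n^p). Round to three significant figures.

3.85

C ≈ r_2 / r_1^3
  = 2.970e-14 / (1.976e-5)^3
  = 2.970e-14 / 7.71544e-15 ≈ 3.8494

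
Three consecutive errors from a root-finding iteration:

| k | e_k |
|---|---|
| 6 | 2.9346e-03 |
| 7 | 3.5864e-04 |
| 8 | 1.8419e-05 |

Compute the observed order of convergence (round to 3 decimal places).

1.412

p ≈ ln(e_8/e_7) / ln(e_7/e_6)
  = ln(1.8419e-05/3.5864e-04) / ln(3.5864e-04/2.9346e-03)
  = ln(0.0513579) / ln(0.122211)
  = -2.968937 / -2.102006 ≈ 1.412430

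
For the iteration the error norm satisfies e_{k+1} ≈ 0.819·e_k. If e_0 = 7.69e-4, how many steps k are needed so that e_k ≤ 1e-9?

After k steps, e_k ≈ 7.69e-4·0.819^k.
Need 0.819^k ≤ 1e-9/7.69e-4 = 1.30039e-06.
k ≥ ln(1.30039e-06)/ln(0.819) = -13.5528/-0.19967 = 67.876.
Smallest integer k = 68.

68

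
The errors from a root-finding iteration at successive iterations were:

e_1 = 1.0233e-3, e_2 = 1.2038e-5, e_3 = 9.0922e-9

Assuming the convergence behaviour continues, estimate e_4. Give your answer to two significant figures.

8.1e-14

First estimate the order: p ≈ ln(e_3/e_2) / ln(e_2/e_1) = ln(9.0922e-9/1.2038e-5)/ln(1.2038e-5/1.0233e-3) = ln(0.000755292)/ln(0.0117639) ≈ 1.6180.
Then e_4 ≈ e_3·(e_3/e_2)^p = 9.0922e-9·(0.000755292)^1.6180 = 9.0922e-9·8.88771e-06 ≈ 8.081e-14.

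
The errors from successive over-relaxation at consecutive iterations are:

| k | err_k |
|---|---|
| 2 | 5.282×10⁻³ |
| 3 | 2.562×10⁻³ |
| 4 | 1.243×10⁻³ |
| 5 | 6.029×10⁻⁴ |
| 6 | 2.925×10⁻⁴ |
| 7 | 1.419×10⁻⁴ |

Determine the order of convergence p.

Consecutive ratios: err_7/err_6 = 1.419×10⁻⁴/2.925×10⁻⁴ = 0.485128, err_6/err_5 = 2.925×10⁻⁴/6.029×10⁻⁴ = 0.485155.
p ≈ ln(0.485128)/ln(0.485155) = -0.7233/-0.7233 ≈ 1.00.
So the convergence is linear (order 1).

1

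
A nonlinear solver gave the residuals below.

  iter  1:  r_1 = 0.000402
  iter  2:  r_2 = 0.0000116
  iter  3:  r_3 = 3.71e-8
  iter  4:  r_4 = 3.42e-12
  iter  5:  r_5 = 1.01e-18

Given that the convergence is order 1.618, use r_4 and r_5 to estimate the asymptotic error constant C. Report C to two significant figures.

3.6

C ≈ r_5 / r_4^1.618
  = 1.01e-18 / (3.42e-12)^1.618
  = 1.01e-18 / 2.80578e-19 ≈ 3.5997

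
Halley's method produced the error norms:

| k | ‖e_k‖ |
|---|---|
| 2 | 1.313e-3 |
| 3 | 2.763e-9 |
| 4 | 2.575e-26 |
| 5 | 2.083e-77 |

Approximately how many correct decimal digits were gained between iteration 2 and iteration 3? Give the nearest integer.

Digits gained ≈ log₁₀(‖e_2‖/‖e_3‖) = log₁₀(1.313e-3/2.763e-9) = log₁₀(475208) ≈ 5.677.

6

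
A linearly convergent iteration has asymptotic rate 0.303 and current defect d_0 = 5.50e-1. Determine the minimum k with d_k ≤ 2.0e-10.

19

After k steps, d_k ≈ 5.50e-1·0.303^k.
Need 0.303^k ≤ 2.0e-10/5.50e-1 = 3.63636e-10.
k ≥ ln(3.63636e-10)/ln(0.303) = -21.7349/-1.19402 = 18.203.
Smallest integer k = 19.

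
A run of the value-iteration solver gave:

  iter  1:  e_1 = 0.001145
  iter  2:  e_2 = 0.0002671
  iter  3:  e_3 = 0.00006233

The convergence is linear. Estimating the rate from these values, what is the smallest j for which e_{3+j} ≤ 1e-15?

18

Rate ρ ≈ e_3/e_2 = 0.00006233/0.0002671 = 0.2334.
After j more steps, e_{3+j} ≈ 0.00006233·ρ^j; need ρ^j ≤ 1e-15/0.00006233 = 1.60436e-11.
j ≥ ln(1.60436e-11)/ln(0.2334) = -24.8557/-1.45500 = 17.083.
So 18 more iterations are needed.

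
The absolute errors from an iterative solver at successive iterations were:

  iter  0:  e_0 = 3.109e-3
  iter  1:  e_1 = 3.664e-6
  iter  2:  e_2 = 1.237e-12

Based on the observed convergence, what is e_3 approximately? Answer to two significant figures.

6.2e-27

First estimate the order: p ≈ ln(e_2/e_1) / ln(e_1/e_0) = ln(1.237e-12/3.664e-6)/ln(3.664e-6/3.109e-3) = ln(3.37609e-07)/ln(0.00117851) ≈ 2.2097.
Then e_3 ≈ e_2·(e_2/e_1)^p = 1.237e-12·(3.37609e-07)^2.2097 = 1.237e-12·5.00883e-15 ≈ 6.196e-27.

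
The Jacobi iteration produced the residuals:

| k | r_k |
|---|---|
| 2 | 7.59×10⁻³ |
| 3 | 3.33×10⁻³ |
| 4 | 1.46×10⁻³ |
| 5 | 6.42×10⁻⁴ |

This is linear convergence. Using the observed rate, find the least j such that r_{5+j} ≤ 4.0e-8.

Rate ρ ≈ r_5/r_4 = 6.42×10⁻⁴/1.46×10⁻³ = 0.4397.
After j more steps, r_{5+j} ≈ 6.42×10⁻⁴·ρ^j; need ρ^j ≤ 4.0e-8/6.42×10⁻⁴ = 6.23053e-05.
j ≥ ln(6.23053e-05)/ln(0.4397) = -9.6835/-0.82166 = 11.785.
So 12 more iterations are needed.

12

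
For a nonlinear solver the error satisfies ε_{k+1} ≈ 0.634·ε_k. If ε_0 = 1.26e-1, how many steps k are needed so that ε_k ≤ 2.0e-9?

40

After k steps, ε_k ≈ 1.26e-1·0.634^k.
Need 0.634^k ≤ 2.0e-9/1.26e-1 = 1.5873e-08.
k ≥ ln(1.5873e-08)/ln(0.634) = -17.9586/-0.45571 = 39.408.
Smallest integer k = 40.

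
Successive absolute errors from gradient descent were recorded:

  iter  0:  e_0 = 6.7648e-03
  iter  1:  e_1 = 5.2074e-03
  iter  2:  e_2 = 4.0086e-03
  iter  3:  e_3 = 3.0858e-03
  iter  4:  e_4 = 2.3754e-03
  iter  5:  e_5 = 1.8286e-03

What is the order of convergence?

Consecutive ratios: e_5/e_4 = 1.8286e-03/2.3754e-03 = 0.769807, e_4/e_3 = 2.3754e-03/3.0858e-03 = 0.769784.
p ≈ ln(0.769807)/ln(0.769784) = -0.2616/-0.2616 ≈ 1.00.
So the convergence is linear (order 1).

1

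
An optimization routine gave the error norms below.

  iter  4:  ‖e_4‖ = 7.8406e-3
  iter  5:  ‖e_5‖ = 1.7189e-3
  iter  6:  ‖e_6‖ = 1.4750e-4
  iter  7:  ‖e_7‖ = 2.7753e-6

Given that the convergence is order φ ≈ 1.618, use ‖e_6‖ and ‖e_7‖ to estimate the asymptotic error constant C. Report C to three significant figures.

4.39

C ≈ ‖e_7‖ / ‖e_6‖^1.618
  = 2.7753e-6 / (1.4750e-4)^1.618
  = 2.7753e-6 / 6.32565e-07 ≈ 4.3874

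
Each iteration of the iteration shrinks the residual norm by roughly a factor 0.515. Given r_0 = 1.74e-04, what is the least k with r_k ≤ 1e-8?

15

After k steps, r_k ≈ 1.74e-04·0.515^k.
Need 0.515^k ≤ 1e-8/1.74e-04 = 5.74713e-05.
k ≥ ln(5.74713e-05)/ln(0.515) = -9.7642/-0.66359 = 14.714.
Smallest integer k = 15.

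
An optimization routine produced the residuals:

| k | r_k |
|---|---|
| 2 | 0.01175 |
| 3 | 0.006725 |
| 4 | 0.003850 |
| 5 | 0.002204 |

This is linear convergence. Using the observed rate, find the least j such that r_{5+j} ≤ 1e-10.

Rate ρ ≈ r_5/r_4 = 0.002204/0.003850 = 0.5725.
After j more steps, r_{5+j} ≈ 0.002204·ρ^j; need ρ^j ≤ 1e-10/0.002204 = 4.53721e-08.
j ≥ ln(4.53721e-08)/ln(0.5725) = -16.9084/-0.55774 = 30.316.
So 31 more iterations are needed.

31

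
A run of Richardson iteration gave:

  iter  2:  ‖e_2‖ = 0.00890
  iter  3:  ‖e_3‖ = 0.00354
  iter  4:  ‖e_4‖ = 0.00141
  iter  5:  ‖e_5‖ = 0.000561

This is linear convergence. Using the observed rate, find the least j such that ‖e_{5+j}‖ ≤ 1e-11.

20

Rate ρ ≈ ‖e_5‖/‖e_4‖ = 0.000561/0.00141 = 0.3979.
After j more steps, ‖e_{5+j}‖ ≈ 0.000561·ρ^j; need ρ^j ≤ 1e-11/0.000561 = 1.78253e-08.
j ≥ ln(1.78253e-08)/ln(0.3979) = -17.8426/-0.92155 = 19.362.
So 20 more iterations are needed.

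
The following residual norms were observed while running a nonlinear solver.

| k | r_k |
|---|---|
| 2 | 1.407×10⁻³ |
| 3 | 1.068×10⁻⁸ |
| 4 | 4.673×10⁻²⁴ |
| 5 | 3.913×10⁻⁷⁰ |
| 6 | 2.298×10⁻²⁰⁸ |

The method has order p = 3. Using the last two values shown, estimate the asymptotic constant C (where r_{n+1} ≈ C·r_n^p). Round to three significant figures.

C ≈ r_6 / r_5^3
  = 2.298×10⁻²⁰⁸ / (3.913×10⁻⁷⁰)^3
  = 2.298×10⁻²⁰⁸ / 5.99142e-209 ≈ 3.8355

3.84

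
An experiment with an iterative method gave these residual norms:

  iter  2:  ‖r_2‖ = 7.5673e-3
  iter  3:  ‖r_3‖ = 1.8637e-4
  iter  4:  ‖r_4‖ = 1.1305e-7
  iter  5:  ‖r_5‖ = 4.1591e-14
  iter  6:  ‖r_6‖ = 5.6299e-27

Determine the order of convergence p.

Consecutive ratios: ‖r_6‖/‖r_5‖ = 5.6299e-27/4.1591e-14 = 1.35363e-13, ‖r_5‖/‖r_4‖ = 4.1591e-14/1.1305e-7 = 3.67899e-07.
p ≈ ln(1.35363e-13)/ln(3.67899e-07) = -29.6308/-14.8155 ≈ 2.00.
So the convergence is quadratic (order 2).

2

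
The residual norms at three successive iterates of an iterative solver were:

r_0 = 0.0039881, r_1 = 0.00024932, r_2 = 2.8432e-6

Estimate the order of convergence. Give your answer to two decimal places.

1.61

p ≈ ln(r_2/r_1) / ln(r_1/r_0)
  = ln(2.8432e-6/0.00024932) / ln(0.00024932/0.0039881)
  = ln(0.0114038) / ln(0.062516)
  = -4.47381 / -2.77233 ≈ 1.61374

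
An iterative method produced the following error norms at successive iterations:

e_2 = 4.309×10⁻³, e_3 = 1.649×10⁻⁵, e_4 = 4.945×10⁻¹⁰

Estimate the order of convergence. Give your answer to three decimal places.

1.871

p ≈ ln(e_4/e_3) / ln(e_3/e_2)
  = ln(4.945×10⁻¹⁰/1.649×10⁻⁵) / ln(1.649×10⁻⁵/4.309×10⁻³)
  = ln(2.99879e-05) / ln(0.00382687)
  = -10.414717 / -5.565708 ≈ 1.871230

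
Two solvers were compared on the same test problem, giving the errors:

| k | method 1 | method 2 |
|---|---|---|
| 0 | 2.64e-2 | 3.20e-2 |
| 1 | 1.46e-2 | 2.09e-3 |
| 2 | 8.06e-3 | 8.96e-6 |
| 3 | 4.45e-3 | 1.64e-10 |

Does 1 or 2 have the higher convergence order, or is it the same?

Method 1: p ≈ ln(4.45e-3/8.06e-3)/ln(8.06e-3/1.46e-2) ≈ 1.00.
Method 2: p ≈ ln(1.64e-10/8.96e-6)/ln(8.96e-6/2.09e-3) ≈ 2.00.
Method 2 has the higher order (≈2.0 vs ≈1.0).

2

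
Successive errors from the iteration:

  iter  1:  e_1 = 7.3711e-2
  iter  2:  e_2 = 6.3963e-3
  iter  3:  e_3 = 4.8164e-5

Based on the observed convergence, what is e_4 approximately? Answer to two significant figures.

2.7e-9

First estimate the order: p ≈ ln(e_3/e_2) / ln(e_2/e_1) = ln(4.8164e-5/6.3963e-3)/ln(6.3963e-3/7.3711e-2) = ln(0.00752998)/ln(0.0867754) ≈ 2.0000.
Then e_4 ≈ e_3·(e_3/e_2)^p = 4.8164e-5·(0.00752998)^2.0000 = 4.8164e-5·5.67006e-05 ≈ 2.731e-09.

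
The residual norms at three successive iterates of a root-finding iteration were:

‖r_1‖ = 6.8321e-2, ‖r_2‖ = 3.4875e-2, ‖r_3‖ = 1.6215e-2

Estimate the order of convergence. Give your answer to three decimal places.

p ≈ ln(‖r_3‖/‖r_2‖) / ln(‖r_2‖/‖r_1‖)
  = ln(1.6215e-2/3.4875e-2) / ln(3.4875e-2/6.8321e-2)
  = ln(0.464946) / ln(0.510458)
  = -0.765834 / -0.672447 ≈ 1.138876

1.139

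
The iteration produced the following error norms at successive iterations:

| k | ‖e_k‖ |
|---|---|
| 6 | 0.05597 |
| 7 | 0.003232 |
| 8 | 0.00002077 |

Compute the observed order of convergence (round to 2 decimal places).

1.77

p ≈ ln(‖e_8‖/‖e_7‖) / ln(‖e_7‖/‖e_6‖)
  = ln(0.00002077/0.003232) / ln(0.003232/0.05597)
  = ln(0.00642636) / ln(0.0577452)
  = -5.04735 / -2.85172 ≈ 1.76993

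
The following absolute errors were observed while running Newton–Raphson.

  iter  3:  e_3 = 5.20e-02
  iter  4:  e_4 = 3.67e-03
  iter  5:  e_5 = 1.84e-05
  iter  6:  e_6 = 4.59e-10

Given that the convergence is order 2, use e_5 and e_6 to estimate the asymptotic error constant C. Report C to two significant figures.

1.4

C ≈ e_6 / e_5^2
  = 4.59e-10 / (1.84e-05)^2
  = 4.59e-10 / 3.3856e-10 ≈ 1.3557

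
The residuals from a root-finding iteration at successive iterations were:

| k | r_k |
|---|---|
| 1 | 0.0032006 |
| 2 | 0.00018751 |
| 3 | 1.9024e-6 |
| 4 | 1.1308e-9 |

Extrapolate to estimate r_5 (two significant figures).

6.8e-15

First estimate the order: p ≈ ln(r_4/r_3) / ln(r_3/r_2) = ln(1.1308e-9/1.9024e-6)/ln(1.9024e-6/0.00018751) = ln(0.000594407)/ln(0.0101456) ≈ 1.6180.
Then r_5 ≈ r_4·(r_4/r_3)^p = 1.1308e-9·(0.000594407)^1.6180 = 1.1308e-9·6.03209e-06 ≈ 6.821e-15.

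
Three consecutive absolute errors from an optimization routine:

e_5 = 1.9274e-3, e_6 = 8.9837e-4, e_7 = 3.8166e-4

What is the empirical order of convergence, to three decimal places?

p ≈ ln(e_7/e_6) / ln(e_6/e_5)
  = ln(3.8166e-4/8.9837e-4) / ln(8.9837e-4/1.9274e-3)
  = ln(0.424836) / ln(0.466105)
  = -0.856052 / -0.763344 ≈ 1.121450

1.121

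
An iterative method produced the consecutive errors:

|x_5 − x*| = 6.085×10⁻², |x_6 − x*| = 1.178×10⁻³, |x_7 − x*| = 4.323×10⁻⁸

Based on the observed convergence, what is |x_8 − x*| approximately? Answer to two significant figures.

First estimate the order: p ≈ ln(|x_7 − x*|/|x_6 − x*|) / ln(|x_6 − x*|/|x_5 − x*|) = ln(4.323×10⁻⁸/1.178×10⁻³)/ln(1.178×10⁻³/6.085×10⁻²) = ln(3.66978e-05)/ln(0.0193591) ≈ 2.5891.
Then |x_8 − x*| ≈ |x_7 − x*|·(|x_7 − x*|/|x_6 − x*|)^p = 4.323×10⁻⁸·(3.66978e-05)^2.5891 = 4.323×10⁻⁸·3.28405e-12 ≈ 1.42e-19.

1.4e-19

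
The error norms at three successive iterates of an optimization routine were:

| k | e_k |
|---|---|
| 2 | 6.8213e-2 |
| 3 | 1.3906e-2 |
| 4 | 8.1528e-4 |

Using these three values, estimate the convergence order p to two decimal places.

p ≈ ln(e_4/e_3) / ln(e_3/e_2)
  = ln(8.1528e-4/1.3906e-2) / ln(1.3906e-2/6.8213e-2)
  = ln(0.0586279) / ln(0.203861)
  = -2.83654 / -1.59032 ≈ 1.78363

1.78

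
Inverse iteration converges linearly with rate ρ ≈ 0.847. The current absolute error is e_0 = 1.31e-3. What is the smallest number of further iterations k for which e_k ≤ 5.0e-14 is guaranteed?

After k steps, e_k ≈ 1.31e-3·0.847^k.
Need 0.847^k ≤ 5.0e-14/1.31e-3 = 3.81679e-11.
k ≥ ln(3.81679e-11)/ln(0.847) = -23.9890/-0.16605 = 144.469.
Smallest integer k = 145.

145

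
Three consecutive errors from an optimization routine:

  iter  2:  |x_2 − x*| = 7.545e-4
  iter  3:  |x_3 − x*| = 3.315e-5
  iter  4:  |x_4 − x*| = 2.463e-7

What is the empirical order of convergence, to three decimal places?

p ≈ ln(|x_4 − x*|/|x_3 − x*|) / ln(|x_3 − x*|/|x_2 − x*|)
  = ln(2.463e-7/3.315e-5) / ln(3.315e-5/7.545e-4)
  = ln(0.00742986) / ln(0.0439364)
  = -4.902248 / -3.125012 ≈ 1.568713

1.569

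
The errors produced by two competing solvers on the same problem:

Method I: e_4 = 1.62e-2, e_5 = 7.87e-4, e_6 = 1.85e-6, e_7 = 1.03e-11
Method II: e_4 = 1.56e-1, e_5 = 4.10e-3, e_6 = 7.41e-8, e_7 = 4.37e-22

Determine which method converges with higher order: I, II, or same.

Method I: p ≈ ln(1.03e-11/1.85e-6)/ln(1.85e-6/7.87e-4) ≈ 2.00.
Method II: p ≈ ln(4.37e-22/7.41e-8)/ln(7.41e-8/4.10e-3) ≈ 3.00.
Method II has the higher order (≈3.0 vs ≈2.0).

II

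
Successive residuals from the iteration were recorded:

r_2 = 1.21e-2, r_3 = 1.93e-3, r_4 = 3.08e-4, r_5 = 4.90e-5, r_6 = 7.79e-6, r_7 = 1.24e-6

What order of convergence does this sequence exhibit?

Consecutive ratios: r_7/r_6 = 1.24e-6/7.79e-6 = 0.159178, r_6/r_5 = 7.79e-6/4.90e-5 = 0.15898.
p ≈ ln(0.159178)/ln(0.15898) = -1.8377/-1.8390 ≈ 1.00.
So the convergence is linear (order 1).

1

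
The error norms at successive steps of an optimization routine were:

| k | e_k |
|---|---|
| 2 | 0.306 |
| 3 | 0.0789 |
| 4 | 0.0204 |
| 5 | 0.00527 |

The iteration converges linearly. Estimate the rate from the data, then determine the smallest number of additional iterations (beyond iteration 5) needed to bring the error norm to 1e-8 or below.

10

Rate ρ ≈ e_5/e_4 = 0.00527/0.0204 = 0.2583.
After j more steps, e_{5+j} ≈ 0.00527·ρ^j; need ρ^j ≤ 1e-8/0.00527 = 1.89753e-06.
j ≥ ln(1.89753e-06)/ln(0.2583) = -13.1750/-1.35363 = 9.733.
So 10 more iterations are needed.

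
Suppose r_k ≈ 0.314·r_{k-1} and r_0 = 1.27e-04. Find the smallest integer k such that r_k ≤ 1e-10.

After k steps, r_k ≈ 1.27e-04·0.314^k.
Need 0.314^k ≤ 1e-10/1.27e-04 = 7.87402e-07.
k ≥ ln(7.87402e-07)/ln(0.314) = -14.0545/-1.15836 = 12.133.
Smallest integer k = 13.

13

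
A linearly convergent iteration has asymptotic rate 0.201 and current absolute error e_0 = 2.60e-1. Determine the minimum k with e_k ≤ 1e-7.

10

After k steps, e_k ≈ 2.60e-1·0.201^k.
Need 0.201^k ≤ 1e-7/2.60e-1 = 3.84615e-07.
k ≥ ln(3.84615e-07)/ln(0.201) = -14.7710/-1.60445 = 9.206.
Smallest integer k = 10.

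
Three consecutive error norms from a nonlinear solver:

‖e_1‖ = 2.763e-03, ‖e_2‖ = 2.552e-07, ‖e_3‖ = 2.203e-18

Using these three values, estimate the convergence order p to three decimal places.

p ≈ ln(‖e_3‖/‖e_2‖) / ln(‖e_2‖/‖e_1‖)
  = ln(2.203e-18/2.552e-07) / ln(2.552e-07/2.763e-03)
  = ln(8.63245e-12) / ln(9.23634e-05)
  = -25.475493 / -9.289780 ≈ 2.742314

2.742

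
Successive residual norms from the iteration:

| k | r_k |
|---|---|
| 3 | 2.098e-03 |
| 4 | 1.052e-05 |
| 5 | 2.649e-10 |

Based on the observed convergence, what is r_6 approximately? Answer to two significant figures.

1.7e-19

First estimate the order: p ≈ ln(r_5/r_4) / ln(r_4/r_3) = ln(2.649e-10/1.052e-05)/ln(1.052e-05/2.098e-03) = ln(2.51806e-05)/ln(0.0050143) ≈ 1.9997.
Then r_6 ≈ r_5·(r_5/r_4)^p = 2.649e-10·(2.51806e-05)^1.9997 = 2.649e-10·6.3608e-10 ≈ 1.685e-19.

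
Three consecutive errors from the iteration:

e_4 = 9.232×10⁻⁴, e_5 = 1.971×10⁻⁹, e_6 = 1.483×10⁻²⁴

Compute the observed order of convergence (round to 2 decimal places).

2.67

p ≈ ln(e_6/e_5) / ln(e_5/e_4)
  = ln(1.483×10⁻²⁴/1.971×10⁻⁹) / ln(1.971×10⁻⁹/9.232×10⁻⁴)
  = ln(7.5241e-16) / ln(2.13497e-06)
  = -34.82325 / -13.05706 ≈ 2.66701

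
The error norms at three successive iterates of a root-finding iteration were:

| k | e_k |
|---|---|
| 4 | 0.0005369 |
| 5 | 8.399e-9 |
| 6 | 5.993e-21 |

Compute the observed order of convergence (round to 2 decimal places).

p ≈ ln(e_6/e_5) / ln(e_5/e_4)
  = ln(5.993e-21/8.399e-9) / ln(8.399e-9/0.0005369)
  = ln(7.13537e-13) / ln(1.56435e-05)
  = -27.96854 / -11.06546 ≈ 2.52755

2.53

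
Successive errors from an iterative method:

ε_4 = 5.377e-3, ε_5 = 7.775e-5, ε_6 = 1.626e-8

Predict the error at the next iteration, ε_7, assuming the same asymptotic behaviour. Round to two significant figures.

First estimate the order: p ≈ ln(ε_6/ε_5) / ln(ε_5/ε_4) = ln(1.626e-8/7.775e-5)/ln(7.775e-5/5.377e-3) = ln(0.000209132)/ln(0.0144597) ≈ 1.9999.
Then ε_7 ≈ ε_6·(ε_6/ε_5)^p = 1.626e-8·(0.000209132)^1.9999 = 1.626e-8·4.37733e-08 ≈ 7.118e-16.

7.1e-16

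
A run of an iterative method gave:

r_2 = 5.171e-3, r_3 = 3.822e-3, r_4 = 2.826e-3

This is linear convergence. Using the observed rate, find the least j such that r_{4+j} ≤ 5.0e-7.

29

Rate ρ ≈ r_4/r_3 = 2.826e-3/3.822e-3 = 0.7394.
After j more steps, r_{4+j} ≈ 2.826e-3·ρ^j; need ρ^j ≤ 5.0e-7/2.826e-3 = 0.000176929.
j ≥ ln(0.000176929)/ln(0.7394) = -8.6398/-0.30192 = 28.616.
So 29 more iterations are needed.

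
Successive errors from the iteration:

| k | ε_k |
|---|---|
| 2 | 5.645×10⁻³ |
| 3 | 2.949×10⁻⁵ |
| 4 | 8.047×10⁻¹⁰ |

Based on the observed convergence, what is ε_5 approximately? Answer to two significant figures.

First estimate the order: p ≈ ln(ε_4/ε_3) / ln(ε_3/ε_2) = ln(8.047×10⁻¹⁰/2.949×10⁻⁵)/ln(2.949×10⁻⁵/5.645×10⁻³) = ln(2.72872e-05)/ln(0.00522409) ≈ 2.0000.
Then ε_5 ≈ ε_4·(ε_4/ε_3)^p = 8.047×10⁻¹⁰·(2.72872e-05)^2.0000 = 8.047×10⁻¹⁰·7.44591e-10 ≈ 5.992e-19.

6.0e-19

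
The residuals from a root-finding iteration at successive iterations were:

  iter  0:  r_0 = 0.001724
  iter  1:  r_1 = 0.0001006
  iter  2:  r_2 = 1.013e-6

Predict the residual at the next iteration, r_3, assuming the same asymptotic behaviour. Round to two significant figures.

5.9e-10

First estimate the order: p ≈ ln(r_2/r_1) / ln(r_1/r_0) = ln(1.013e-6/0.0001006)/ln(0.0001006/0.001724) = ln(0.0100696)/ln(0.0583527) ≈ 1.6184.
Then r_3 ≈ r_2·(r_2/r_1)^p = 1.013e-6·(0.0100696)^1.6184 = 1.013e-6·0.000586239 ≈ 5.939e-10.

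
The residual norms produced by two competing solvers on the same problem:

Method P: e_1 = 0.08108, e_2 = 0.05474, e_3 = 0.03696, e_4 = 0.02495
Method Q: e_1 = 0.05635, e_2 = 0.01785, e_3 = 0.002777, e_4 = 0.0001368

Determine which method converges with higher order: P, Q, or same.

Method P: p ≈ ln(0.02495/0.03696)/ln(0.03696/0.05474) ≈ 1.00.
Method Q: p ≈ ln(0.0001368/0.002777)/ln(0.002777/0.01785) ≈ 1.62.
Method Q has the higher order (≈1.6 vs ≈1.0).

Q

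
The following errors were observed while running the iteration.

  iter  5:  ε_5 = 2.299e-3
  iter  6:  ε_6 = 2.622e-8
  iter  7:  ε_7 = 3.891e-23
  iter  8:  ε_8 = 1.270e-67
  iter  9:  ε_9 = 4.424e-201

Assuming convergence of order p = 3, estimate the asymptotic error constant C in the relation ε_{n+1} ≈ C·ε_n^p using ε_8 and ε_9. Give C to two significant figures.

C ≈ ε_9 / ε_8^3
  = 4.424e-201 / (1.270e-67)^3
  = 4.424e-201 / 2.04838e-201 ≈ 2.1598

2.2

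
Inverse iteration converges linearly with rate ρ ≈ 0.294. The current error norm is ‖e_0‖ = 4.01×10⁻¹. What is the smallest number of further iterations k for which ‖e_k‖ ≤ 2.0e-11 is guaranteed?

After k steps, ‖e_k‖ ≈ 4.01×10⁻¹·0.294^k.
Need 0.294^k ≤ 2.0e-11/4.01×10⁻¹ = 4.98753e-11.
k ≥ ln(4.98753e-11)/ln(0.294) = -23.7215/-1.22418 = 19.377.
Smallest integer k = 20.

20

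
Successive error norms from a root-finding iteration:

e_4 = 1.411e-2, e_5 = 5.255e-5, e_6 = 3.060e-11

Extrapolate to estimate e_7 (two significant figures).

3.0e-27

First estimate the order: p ≈ ln(e_6/e_5) / ln(e_5/e_4) = ln(3.060e-11/5.255e-5)/ln(5.255e-5/1.411e-2) = ln(5.82303e-07)/ln(0.00372431) ≈ 2.5669.
Then e_7 ≈ e_6·(e_6/e_5)^p = 3.060e-11·(5.82303e-07)^2.5669 = 3.060e-11·9.90287e-17 ≈ 3.03e-27.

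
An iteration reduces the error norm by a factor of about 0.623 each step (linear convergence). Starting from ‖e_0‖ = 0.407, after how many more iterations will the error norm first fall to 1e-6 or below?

After k steps, ‖e_k‖ ≈ 0.407·0.623^k.
Need 0.623^k ≤ 1e-6/0.407 = 2.457e-06.
k ≥ ln(2.457e-06)/ln(0.623) = -12.9166/-0.47321 = 27.296.
Smallest integer k = 28.

28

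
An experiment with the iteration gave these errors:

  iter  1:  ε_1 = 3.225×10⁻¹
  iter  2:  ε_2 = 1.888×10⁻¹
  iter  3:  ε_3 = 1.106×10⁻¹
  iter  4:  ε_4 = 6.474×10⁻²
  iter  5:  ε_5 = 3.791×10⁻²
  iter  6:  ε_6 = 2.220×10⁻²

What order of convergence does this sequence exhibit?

Consecutive ratios: ε_6/ε_5 = 2.220×10⁻²/3.791×10⁻² = 0.585597, ε_5/ε_4 = 3.791×10⁻²/6.474×10⁻² = 0.585573.
p ≈ ln(0.585597)/ln(0.585573) = -0.5351/-0.5352 ≈ 1.00.
So the convergence is linear (order 1).

1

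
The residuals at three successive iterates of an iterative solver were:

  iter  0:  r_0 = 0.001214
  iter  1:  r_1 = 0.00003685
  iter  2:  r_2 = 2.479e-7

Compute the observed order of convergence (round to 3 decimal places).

1.431

p ≈ ln(r_2/r_1) / ln(r_1/r_0)
  = ln(2.479e-7/0.00003685) / ln(0.00003685/0.001214)
  = ln(0.00672727) / ln(0.0303542)
  = -5.001586 / -3.494820 ≈ 1.431143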